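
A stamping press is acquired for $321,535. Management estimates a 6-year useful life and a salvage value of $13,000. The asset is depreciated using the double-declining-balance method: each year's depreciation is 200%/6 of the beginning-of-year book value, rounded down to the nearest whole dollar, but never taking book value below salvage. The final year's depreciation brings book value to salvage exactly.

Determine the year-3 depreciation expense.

Depreciable base = $321,535 − $13,000 = $308,535.
Year 1: ⌊$321,535 × 200%/6⌋ = $107,178. Book value $214,357.
Year 2: ⌊$214,357 × 200%/6⌋ = $71,452. Book value $142,905.
Year 3: ⌊$142,905 × 200%/6⌋ = $47,635. Book value $95,270.

$47,635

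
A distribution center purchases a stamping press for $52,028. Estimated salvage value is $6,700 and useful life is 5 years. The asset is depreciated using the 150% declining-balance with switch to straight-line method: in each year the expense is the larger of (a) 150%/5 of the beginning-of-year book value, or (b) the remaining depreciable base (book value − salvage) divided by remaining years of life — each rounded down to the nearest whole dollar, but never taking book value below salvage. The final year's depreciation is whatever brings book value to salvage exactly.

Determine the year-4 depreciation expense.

Depreciable base = $52,028 − $6,700 = $45,328.
Year 1: DB = ⌊$52,028 × 150%/5⌋ = $15,608; SL = ⌊$45,328/5⌋ = $9,065 → take DB $15,608. Book value $36,420.
Year 2: DB = ⌊$36,420 × 150%/5⌋ = $10,926; SL = ⌊$29,720/4⌋ = $7,430 → take DB $10,926. Book value $25,494.
Year 3: DB = ⌊$25,494 × 150%/5⌋ = $7,648; SL = ⌊$18,794/3⌋ = $6,264 → take DB $7,648. Book value $17,846.
Year 4: DB = ⌊$17,846 × 150%/5⌋ = $5,353; SL = ⌊$11,146/2⌋ = $5,573 → take SL $5,573. Book value $12,273.

$5,573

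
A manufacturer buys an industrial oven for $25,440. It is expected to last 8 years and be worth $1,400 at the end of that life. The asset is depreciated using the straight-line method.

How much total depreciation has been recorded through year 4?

$12,020

Depreciable base = $25,440 − $1,400 = $24,040.
Annual expense = $24,040 / 8 = $3,005.
End of year 1: book value $22,435.
End of year 2: book value $19,430.
End of year 3: book value $16,425.
End of year 4: book value $13,420.
Accumulated through year 4 = $25,440 − $13,420 = $12,020.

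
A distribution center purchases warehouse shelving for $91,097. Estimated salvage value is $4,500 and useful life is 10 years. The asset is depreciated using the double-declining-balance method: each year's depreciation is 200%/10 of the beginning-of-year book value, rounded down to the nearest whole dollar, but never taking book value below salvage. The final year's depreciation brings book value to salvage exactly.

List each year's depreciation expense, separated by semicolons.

Depreciable base = $91,097 − $4,500 = $86,597.
Year 1: ⌊$91,097 × 200%/10⌋ = $18,219. Book value $72,878.
Year 2: ⌊$72,878 × 200%/10⌋ = $14,575. Book value $58,303.
Year 3: ⌊$58,303 × 200%/10⌋ = $11,660. Book value $46,643.
Year 4: ⌊$46,643 × 200%/10⌋ = $9,328. Book value $37,315.
Year 5: ⌊$37,315 × 200%/10⌋ = $7,463. Book value $29,852.
Year 6: ⌊$29,852 × 200%/10⌋ = $5,970. Book value $23,882.
Year 7: ⌊$23,882 × 200%/10⌋ = $4,776. Book value $19,106.
Year 8: ⌊$19,106 × 200%/10⌋ = $3,821. Book value $15,285.
Year 9: ⌊$15,285 × 200%/10⌋ = $3,057. Book value $12,228.
Year 10 (final): $12,228 − $4,500 = $7,728. Book value $4,500.

$18,219; $14,575; $11,660; $9,328; $7,463; $5,970; $4,776; $3,821; $3,057; $7,728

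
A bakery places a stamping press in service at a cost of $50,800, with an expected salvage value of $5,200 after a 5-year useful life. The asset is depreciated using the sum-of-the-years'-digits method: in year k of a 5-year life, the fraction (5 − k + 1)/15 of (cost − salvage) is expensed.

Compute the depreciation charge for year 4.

Depreciable base = $50,800 − $5,200 = $45,600.
Sum of the years' digits = 5+4+3+2+1 = 15.
Year 1: $45,600 × 5/15 = $15,200. Book value $35,600.
Year 2: $45,600 × 4/15 = $12,160. Book value $23,440.
Year 3: $45,600 × 3/15 = $9,120. Book value $14,320.
Year 4: $45,600 × 2/15 = $6,080. Book value $8,240.

$6,080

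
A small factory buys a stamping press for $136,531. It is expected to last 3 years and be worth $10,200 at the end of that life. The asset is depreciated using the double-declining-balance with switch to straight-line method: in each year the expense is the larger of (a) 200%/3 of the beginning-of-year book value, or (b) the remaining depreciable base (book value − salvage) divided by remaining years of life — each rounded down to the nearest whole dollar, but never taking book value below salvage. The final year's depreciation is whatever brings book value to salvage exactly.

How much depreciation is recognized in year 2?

$30,340

Depreciable base = $136,531 − $10,200 = $126,331.
Year 1: DB = ⌊$136,531 × 200%/3⌋ = $91,020; SL = ⌊$126,331/3⌋ = $42,110 → take DB $91,020. Book value $45,511.
Year 2: DB = ⌊$45,511 × 200%/3⌋ = $30,340; SL = ⌊$35,311/2⌋ = $17,655 → take DB $30,340. Book value $15,171.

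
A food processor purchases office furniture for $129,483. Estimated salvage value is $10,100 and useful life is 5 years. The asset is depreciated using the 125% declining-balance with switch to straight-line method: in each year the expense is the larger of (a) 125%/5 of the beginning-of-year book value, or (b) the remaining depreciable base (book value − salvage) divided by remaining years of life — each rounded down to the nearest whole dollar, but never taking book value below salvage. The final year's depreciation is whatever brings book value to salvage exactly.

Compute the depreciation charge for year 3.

Depreciable base = $129,483 − $10,100 = $119,383.
Year 1: DB = ⌊$129,483 × 125%/5⌋ = $32,370; SL = ⌊$119,383/5⌋ = $23,876 → take DB $32,370. Book value $97,113.
Year 2: DB = ⌊$97,113 × 125%/5⌋ = $24,278; SL = ⌊$87,013/4⌋ = $21,753 → take DB $24,278. Book value $72,835.
Year 3: DB = ⌊$72,835 × 125%/5⌋ = $18,208; SL = ⌊$62,735/3⌋ = $20,911 → take SL $20,911. Book value $51,924.

$20,911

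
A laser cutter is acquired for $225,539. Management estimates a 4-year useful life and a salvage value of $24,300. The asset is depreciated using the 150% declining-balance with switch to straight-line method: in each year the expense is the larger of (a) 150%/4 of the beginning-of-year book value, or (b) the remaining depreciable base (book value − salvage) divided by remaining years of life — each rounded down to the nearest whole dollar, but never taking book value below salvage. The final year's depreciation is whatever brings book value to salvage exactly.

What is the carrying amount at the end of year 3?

$55,064

Depreciable base = $225,539 − $24,300 = $201,239.
Year 1: DB = ⌊$225,539 × 150%/4⌋ = $84,577; SL = ⌊$201,239/4⌋ = $50,309 → take DB $84,577. Book value $140,962.
Year 2: DB = ⌊$140,962 × 150%/4⌋ = $52,860; SL = ⌊$116,662/3⌋ = $38,887 → take DB $52,860. Book value $88,102.
Year 3: DB = ⌊$88,102 × 150%/4⌋ = $33,038; SL = ⌊$63,802/2⌋ = $31,901 → take DB $33,038. Book value $55,064.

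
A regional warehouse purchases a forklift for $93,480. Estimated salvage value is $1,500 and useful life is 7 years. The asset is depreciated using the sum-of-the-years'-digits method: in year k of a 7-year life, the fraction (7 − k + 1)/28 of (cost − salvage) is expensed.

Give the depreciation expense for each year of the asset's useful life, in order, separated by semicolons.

Depreciable base = $93,480 − $1,500 = $91,980.
Sum of the years' digits = 7+6+5+4+3+2+1 = 28.
Year 1: $91,980 × 7/28 = $22,995. Book value $70,485.
Year 2: $91,980 × 6/28 = $19,710. Book value $50,775.
Year 3: $91,980 × 5/28 = $16,425. Book value $34,350.
Year 4: $91,980 × 4/28 = $13,140. Book value $21,210.
Year 5: $91,980 × 3/28 = $9,855. Book value $11,355.
Year 6: $91,980 × 2/28 = $6,570. Book value $4,785.
Year 7: $91,980 × 1/28 = $3,285. Book value $1,500.

$22,995; $19,710; $16,425; $13,140; $9,855; $6,570; $3,285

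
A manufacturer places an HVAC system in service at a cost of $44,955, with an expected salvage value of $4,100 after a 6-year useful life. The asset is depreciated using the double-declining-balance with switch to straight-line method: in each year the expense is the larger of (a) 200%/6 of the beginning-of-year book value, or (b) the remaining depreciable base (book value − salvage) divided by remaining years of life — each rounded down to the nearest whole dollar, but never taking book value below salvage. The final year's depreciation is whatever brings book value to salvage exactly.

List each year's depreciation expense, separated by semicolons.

$14,985; $9,990; $6,660; $4,440; $2,960; $1,820

Depreciable base = $44,955 − $4,100 = $40,855.
Year 1: DB = ⌊$44,955 × 200%/6⌋ = $14,985; SL = ⌊$40,855/6⌋ = $6,809 → take DB $14,985. Book value $29,970.
Year 2: DB = ⌊$29,970 × 200%/6⌋ = $9,990; SL = ⌊$25,870/5⌋ = $5,174 → take DB $9,990. Book value $19,980.
Year 3: DB = ⌊$19,980 × 200%/6⌋ = $6,660; SL = ⌊$15,880/4⌋ = $3,970 → take DB $6,660. Book value $13,320.
Year 4: DB = ⌊$13,320 × 200%/6⌋ = $4,440; SL = ⌊$9,220/3⌋ = $3,073 → take DB $4,440. Book value $8,880.
Year 5: DB = ⌊$8,880 × 200%/6⌋ = $2,960; SL = ⌊$4,780/2⌋ = $2,390 → take DB $2,960. Book value $5,920.
Year 6 (final): $5,920 − $4,100 = $1,820. Book value $4,100.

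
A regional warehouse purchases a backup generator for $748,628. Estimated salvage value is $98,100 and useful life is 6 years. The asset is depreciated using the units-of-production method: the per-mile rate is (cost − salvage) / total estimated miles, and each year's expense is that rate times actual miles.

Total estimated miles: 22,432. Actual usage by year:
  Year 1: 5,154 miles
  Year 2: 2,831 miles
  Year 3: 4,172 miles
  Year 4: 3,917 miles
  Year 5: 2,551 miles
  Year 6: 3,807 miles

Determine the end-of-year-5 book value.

Depreciable base = $748,628 − $98,100 = $650,528.
Rate = $650,528 / 22,432 miles = $29 per mile.
Year 1: 5,154 × $29 = $149,466. Book value $599,162.
Year 2: 2,831 × $29 = $82,099. Book value $517,063.
Year 3: 4,172 × $29 = $120,988. Book value $396,075.
Year 4: 3,917 × $29 = $113,593. Book value $282,482.
Year 5: 2,551 × $29 = $73,979. Book value $208,503.

$208,503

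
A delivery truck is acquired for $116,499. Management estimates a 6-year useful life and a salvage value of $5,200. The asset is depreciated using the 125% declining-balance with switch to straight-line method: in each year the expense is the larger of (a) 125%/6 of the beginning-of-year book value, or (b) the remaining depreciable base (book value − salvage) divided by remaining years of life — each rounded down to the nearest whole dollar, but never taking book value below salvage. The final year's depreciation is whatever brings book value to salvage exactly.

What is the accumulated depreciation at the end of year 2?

Depreciable base = $116,499 − $5,200 = $111,299.
Year 1: DB = ⌊$116,499 × 125%/6⌋ = $24,270; SL = ⌊$111,299/6⌋ = $18,549 → take DB $24,270. Book value $92,229.
Year 2: DB = ⌊$92,229 × 125%/6⌋ = $19,214; SL = ⌊$87,029/5⌋ = $17,405 → take DB $19,214. Book value $73,015.
Accumulated through year 2 = $116,499 − $73,015 = $43,484.

$43,484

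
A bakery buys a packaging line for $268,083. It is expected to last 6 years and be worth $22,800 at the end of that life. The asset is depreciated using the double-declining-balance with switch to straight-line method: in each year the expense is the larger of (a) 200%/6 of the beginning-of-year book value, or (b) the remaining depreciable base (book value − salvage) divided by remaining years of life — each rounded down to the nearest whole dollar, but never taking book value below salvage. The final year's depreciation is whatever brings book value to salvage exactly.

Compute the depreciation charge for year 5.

$17,651

Depreciable base = $268,083 − $22,800 = $245,283.
Year 1: DB = ⌊$268,083 × 200%/6⌋ = $89,361; SL = ⌊$245,283/6⌋ = $40,880 → take DB $89,361. Book value $178,722.
Year 2: DB = ⌊$178,722 × 200%/6⌋ = $59,574; SL = ⌊$155,922/5⌋ = $31,184 → take DB $59,574. Book value $119,148.
Year 3: DB = ⌊$119,148 × 200%/6⌋ = $39,716; SL = ⌊$96,348/4⌋ = $24,087 → take DB $39,716. Book value $79,432.
Year 4: DB = ⌊$79,432 × 200%/6⌋ = $26,477; SL = ⌊$56,632/3⌋ = $18,877 → take DB $26,477. Book value $52,955.
Year 5: DB = ⌊$52,955 × 200%/6⌋ = $17,651; SL = ⌊$30,155/2⌋ = $15,077 → take DB $17,651. Book value $35,304.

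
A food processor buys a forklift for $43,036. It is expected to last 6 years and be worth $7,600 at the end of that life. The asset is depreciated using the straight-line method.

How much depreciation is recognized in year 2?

Depreciable base = $43,036 − $7,600 = $35,436.
Annual expense = $35,436 / 6 = $5,906.

$5,906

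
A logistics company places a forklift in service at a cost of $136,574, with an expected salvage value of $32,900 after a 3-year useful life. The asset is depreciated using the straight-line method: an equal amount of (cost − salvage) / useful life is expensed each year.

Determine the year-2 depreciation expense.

$34,558

Depreciable base = $136,574 − $32,900 = $103,674.
Annual expense = $103,674 / 3 = $34,558.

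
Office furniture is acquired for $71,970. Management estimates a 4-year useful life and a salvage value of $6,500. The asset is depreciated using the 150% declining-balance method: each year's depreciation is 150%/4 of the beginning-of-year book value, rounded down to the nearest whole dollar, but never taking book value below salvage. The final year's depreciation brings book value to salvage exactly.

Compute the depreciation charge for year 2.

Depreciable base = $71,970 − $6,500 = $65,470.
Year 1: ⌊$71,970 × 150%/4⌋ = $26,988. Book value $44,982.
Year 2: ⌊$44,982 × 150%/4⌋ = $16,868. Book value $28,114.

$16,868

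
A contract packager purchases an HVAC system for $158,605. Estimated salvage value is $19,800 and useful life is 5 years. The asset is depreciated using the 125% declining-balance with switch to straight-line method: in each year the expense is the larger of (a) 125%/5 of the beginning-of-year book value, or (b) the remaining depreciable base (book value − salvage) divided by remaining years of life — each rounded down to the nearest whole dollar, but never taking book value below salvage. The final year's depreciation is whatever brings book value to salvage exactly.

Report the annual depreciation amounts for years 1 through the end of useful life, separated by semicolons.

$39,651; $29,738; $23,138; $23,139; $23,139

Depreciable base = $158,605 − $19,800 = $138,805.
Year 1: DB = ⌊$158,605 × 125%/5⌋ = $39,651; SL = ⌊$138,805/5⌋ = $27,761 → take DB $39,651. Book value $118,954.
Year 2: DB = ⌊$118,954 × 125%/5⌋ = $29,738; SL = ⌊$99,154/4⌋ = $24,788 → take DB $29,738. Book value $89,216.
Year 3: DB = ⌊$89,216 × 125%/5⌋ = $22,304; SL = ⌊$69,416/3⌋ = $23,138 → take SL $23,138. Book value $66,078.
Year 4: DB = ⌊$66,078 × 125%/5⌋ = $16,519; SL = ⌊$46,278/2⌋ = $23,139 → take SL $23,139. Book value $42,939.
Year 5 (final): $42,939 − $19,800 = $23,139. Book value $19,800.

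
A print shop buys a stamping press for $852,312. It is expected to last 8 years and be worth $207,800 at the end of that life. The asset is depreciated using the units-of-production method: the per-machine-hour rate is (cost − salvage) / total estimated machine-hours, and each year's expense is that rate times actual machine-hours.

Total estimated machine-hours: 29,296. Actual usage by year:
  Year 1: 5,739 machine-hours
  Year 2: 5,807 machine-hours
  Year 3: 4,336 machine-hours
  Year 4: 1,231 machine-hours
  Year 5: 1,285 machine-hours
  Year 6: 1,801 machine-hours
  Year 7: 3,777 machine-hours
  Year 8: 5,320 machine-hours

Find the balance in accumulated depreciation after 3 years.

Depreciable base = $852,312 − $207,800 = $644,512.
Rate = $644,512 / 29,296 machine-hours = $22 per machine-hour.
Year 1: 5,739 × $22 = $126,258. Book value $726,054.
Year 2: 5,807 × $22 = $127,754. Book value $598,300.
Year 3: 4,336 × $22 = $95,392. Book value $502,908.
Accumulated through year 3 = $852,312 − $502,908 = $349,404.

$349,404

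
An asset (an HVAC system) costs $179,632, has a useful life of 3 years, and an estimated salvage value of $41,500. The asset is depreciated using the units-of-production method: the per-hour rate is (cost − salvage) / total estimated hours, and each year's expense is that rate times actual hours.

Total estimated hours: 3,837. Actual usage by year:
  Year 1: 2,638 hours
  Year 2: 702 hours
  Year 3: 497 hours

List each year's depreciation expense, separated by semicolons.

Depreciable base = $179,632 − $41,500 = $138,132.
Rate = $138,132 / 3,837 hours = $36 per hour.
Year 1: 2,638 × $36 = $94,968. Book value $84,664.
Year 2: 702 × $36 = $25,272. Book value $59,392.
Year 3: 497 × $36 = $17,892. Book value $41,500.

$94,968; $25,272; $17,892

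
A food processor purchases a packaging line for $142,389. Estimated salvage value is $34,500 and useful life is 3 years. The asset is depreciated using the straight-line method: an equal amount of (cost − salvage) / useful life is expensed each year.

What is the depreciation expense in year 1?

$35,963

Depreciable base = $142,389 − $34,500 = $107,889.
Annual expense = $107,889 / 3 = $35,963.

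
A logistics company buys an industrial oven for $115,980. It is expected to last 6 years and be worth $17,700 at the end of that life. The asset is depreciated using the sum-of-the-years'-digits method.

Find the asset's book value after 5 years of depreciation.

Depreciable base = $115,980 − $17,700 = $98,280.
Sum of the years' digits = 6+5+4+3+2+1 = 21.
Year 1: $98,280 × 6/21 = $28,080. Book value $87,900.
Year 2: $98,280 × 5/21 = $23,400. Book value $64,500.
Year 3: $98,280 × 4/21 = $18,720. Book value $45,780.
Year 4: $98,280 × 3/21 = $14,040. Book value $31,740.
Year 5: $98,280 × 2/21 = $9,360. Book value $22,380.

$22,380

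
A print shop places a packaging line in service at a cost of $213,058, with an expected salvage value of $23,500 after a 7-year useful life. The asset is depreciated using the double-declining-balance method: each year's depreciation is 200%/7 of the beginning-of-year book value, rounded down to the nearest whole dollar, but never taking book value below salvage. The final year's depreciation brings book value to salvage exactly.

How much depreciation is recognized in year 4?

$22,184

Depreciable base = $213,058 − $23,500 = $189,558.
Year 1: ⌊$213,058 × 200%/7⌋ = $60,873. Book value $152,185.
Year 2: ⌊$152,185 × 200%/7⌋ = $43,481. Book value $108,704.
Year 3: ⌊$108,704 × 200%/7⌋ = $31,058. Book value $77,646.
Year 4: ⌊$77,646 × 200%/7⌋ = $22,184. Book value $55,462.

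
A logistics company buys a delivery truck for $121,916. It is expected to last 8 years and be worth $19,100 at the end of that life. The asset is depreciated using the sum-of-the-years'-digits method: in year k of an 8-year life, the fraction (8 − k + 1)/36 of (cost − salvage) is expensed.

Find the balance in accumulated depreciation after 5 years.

Depreciable base = $121,916 − $19,100 = $102,816.
Sum of the years' digits = 8+7+6+5+4+3+2+1 = 36.
Year 1: $102,816 × 8/36 = $22,848. Book value $99,068.
Year 2: $102,816 × 7/36 = $19,992. Book value $79,076.
Year 3: $102,816 × 6/36 = $17,136. Book value $61,940.
Year 4: $102,816 × 5/36 = $14,280. Book value $47,660.
Year 5: $102,816 × 4/36 = $11,424. Book value $36,236.
Accumulated through year 5 = $121,916 − $36,236 = $85,680.

$85,680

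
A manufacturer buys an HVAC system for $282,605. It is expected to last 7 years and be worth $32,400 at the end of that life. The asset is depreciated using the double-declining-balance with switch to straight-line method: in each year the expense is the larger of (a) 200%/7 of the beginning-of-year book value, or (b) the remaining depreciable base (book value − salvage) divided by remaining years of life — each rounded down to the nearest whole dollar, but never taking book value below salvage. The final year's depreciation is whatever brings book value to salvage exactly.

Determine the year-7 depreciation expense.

Depreciable base = $282,605 − $32,400 = $250,205.
Year 1: DB = ⌊$282,605 × 200%/7⌋ = $80,744; SL = ⌊$250,205/7⌋ = $35,743 → take DB $80,744. Book value $201,861.
Year 2: DB = ⌊$201,861 × 200%/7⌋ = $57,674; SL = ⌊$169,461/6⌋ = $28,243 → take DB $57,674. Book value $144,187.
Year 3: DB = ⌊$144,187 × 200%/7⌋ = $41,196; SL = ⌊$111,787/5⌋ = $22,357 → take DB $41,196. Book value $102,991.
Year 4: DB = ⌊$102,991 × 200%/7⌋ = $29,426; SL = ⌊$70,591/4⌋ = $17,647 → take DB $29,426. Book value $73,565.
Year 5: DB = ⌊$73,565 × 200%/7⌋ = $21,018; SL = ⌊$41,165/3⌋ = $13,721 → take DB $21,018. Book value $52,547.
Year 6: DB = ⌊$52,547 × 200%/7⌋ = $15,013; SL = ⌊$20,147/2⌋ = $10,073 → take DB $15,013. Book value $37,534.
Year 7 (final): $37,534 − $32,400 = $5,134. Book value $32,400.

$5,134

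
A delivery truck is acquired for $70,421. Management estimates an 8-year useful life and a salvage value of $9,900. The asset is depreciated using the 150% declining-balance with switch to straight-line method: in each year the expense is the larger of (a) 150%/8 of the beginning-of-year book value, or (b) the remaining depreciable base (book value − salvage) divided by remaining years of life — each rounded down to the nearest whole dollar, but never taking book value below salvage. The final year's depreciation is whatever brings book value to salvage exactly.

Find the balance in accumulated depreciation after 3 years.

Depreciable base = $70,421 − $9,900 = $60,521.
Year 1: DB = ⌊$70,421 × 150%/8⌋ = $13,203; SL = ⌊$60,521/8⌋ = $7,565 → take DB $13,203. Book value $57,218.
Year 2: DB = ⌊$57,218 × 150%/8⌋ = $10,728; SL = ⌊$47,318/7⌋ = $6,759 → take DB $10,728. Book value $46,490.
Year 3: DB = ⌊$46,490 × 150%/8⌋ = $8,716; SL = ⌊$36,590/6⌋ = $6,098 → take DB $8,716. Book value $37,774.
Accumulated through year 3 = $70,421 − $37,774 = $32,647.

$32,647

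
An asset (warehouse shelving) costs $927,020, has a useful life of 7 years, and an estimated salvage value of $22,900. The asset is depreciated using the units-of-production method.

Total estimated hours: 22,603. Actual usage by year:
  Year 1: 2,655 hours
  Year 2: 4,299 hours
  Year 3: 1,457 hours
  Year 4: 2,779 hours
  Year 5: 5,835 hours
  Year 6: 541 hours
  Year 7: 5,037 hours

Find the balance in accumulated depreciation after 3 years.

Depreciable base = $927,020 − $22,900 = $904,120.
Rate = $904,120 / 22,603 hours = $40 per hour.
Year 1: 2,655 × $40 = $106,200. Book value $820,820.
Year 2: 4,299 × $40 = $171,960. Book value $648,860.
Year 3: 1,457 × $40 = $58,280. Book value $590,580.
Accumulated through year 3 = $927,020 − $590,580 = $336,440.

$336,440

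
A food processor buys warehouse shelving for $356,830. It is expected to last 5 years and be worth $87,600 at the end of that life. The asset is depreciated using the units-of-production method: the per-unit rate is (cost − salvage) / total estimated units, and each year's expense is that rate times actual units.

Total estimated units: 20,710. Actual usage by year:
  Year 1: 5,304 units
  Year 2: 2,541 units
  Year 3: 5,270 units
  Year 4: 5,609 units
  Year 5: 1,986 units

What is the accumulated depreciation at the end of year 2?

$101,985

Depreciable base = $356,830 − $87,600 = $269,230.
Rate = $269,230 / 20,710 units = $13 per unit.
Year 1: 5,304 × $13 = $68,952. Book value $287,878.
Year 2: 2,541 × $13 = $33,033. Book value $254,845.
Accumulated through year 2 = $356,830 − $254,845 = $101,985.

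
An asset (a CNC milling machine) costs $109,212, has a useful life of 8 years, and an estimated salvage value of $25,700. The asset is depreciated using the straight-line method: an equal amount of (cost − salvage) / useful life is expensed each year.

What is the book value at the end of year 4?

$67,456

Depreciable base = $109,212 − $25,700 = $83,512.
Annual expense = $83,512 / 8 = $10,439.
End of year 1: book value $98,773.
End of year 2: book value $88,334.
End of year 3: book value $77,895.
End of year 4: book value $67,456.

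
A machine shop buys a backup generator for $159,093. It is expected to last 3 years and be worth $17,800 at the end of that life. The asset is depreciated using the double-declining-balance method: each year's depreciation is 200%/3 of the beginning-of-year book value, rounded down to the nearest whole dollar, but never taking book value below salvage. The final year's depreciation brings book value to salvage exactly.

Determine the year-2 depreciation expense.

$35,231

Depreciable base = $159,093 − $17,800 = $141,293.
Year 1: ⌊$159,093 × 200%/3⌋ = $106,062. Book value $53,031.
Year 2: ⌊$53,031 × 200%/3⌋ = $35,354, capped at $35,231. Book value $17,800.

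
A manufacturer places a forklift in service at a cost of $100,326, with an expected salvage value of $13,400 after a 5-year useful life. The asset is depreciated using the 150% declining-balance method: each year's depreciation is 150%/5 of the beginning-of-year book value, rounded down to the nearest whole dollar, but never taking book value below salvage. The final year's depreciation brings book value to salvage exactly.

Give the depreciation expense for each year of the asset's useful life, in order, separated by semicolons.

$30,097; $21,068; $14,748; $10,323; $10,690

Depreciable base = $100,326 − $13,400 = $86,926.
Year 1: ⌊$100,326 × 150%/5⌋ = $30,097. Book value $70,229.
Year 2: ⌊$70,229 × 150%/5⌋ = $21,068. Book value $49,161.
Year 3: ⌊$49,161 × 150%/5⌋ = $14,748. Book value $34,413.
Year 4: ⌊$34,413 × 150%/5⌋ = $10,323. Book value $24,090.
Year 5 (final): $24,090 − $13,400 = $10,690. Book value $13,400.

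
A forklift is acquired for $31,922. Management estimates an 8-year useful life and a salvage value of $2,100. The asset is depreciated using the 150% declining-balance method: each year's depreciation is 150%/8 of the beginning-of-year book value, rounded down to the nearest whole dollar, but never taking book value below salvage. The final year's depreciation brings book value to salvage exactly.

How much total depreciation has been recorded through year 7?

$24,458

Depreciable base = $31,922 − $2,100 = $29,822.
Year 1: ⌊$31,922 × 150%/8⌋ = $5,985. Book value $25,937.
Year 2: ⌊$25,937 × 150%/8⌋ = $4,863. Book value $21,074.
Year 3: ⌊$21,074 × 150%/8⌋ = $3,951. Book value $17,123.
Year 4: ⌊$17,123 × 150%/8⌋ = $3,210. Book value $13,913.
Year 5: ⌊$13,913 × 150%/8⌋ = $2,608. Book value $11,305.
Year 6: ⌊$11,305 × 150%/8⌋ = $2,119. Book value $9,186.
Year 7: ⌊$9,186 × 150%/8⌋ = $1,722. Book value $7,464.
Accumulated through year 7 = $31,922 − $7,464 = $24,458.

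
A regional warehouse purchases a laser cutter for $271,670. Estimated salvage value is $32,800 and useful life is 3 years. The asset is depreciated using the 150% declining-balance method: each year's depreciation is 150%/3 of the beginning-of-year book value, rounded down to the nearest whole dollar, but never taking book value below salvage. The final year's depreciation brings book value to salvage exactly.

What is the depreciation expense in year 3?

Depreciable base = $271,670 − $32,800 = $238,870.
Year 1: ⌊$271,670 × 150%/3⌋ = $135,835. Book value $135,835.
Year 2: ⌊$135,835 × 150%/3⌋ = $67,917. Book value $67,918.
Year 3 (final): $67,918 − $32,800 = $35,118. Book value $32,800.

$35,118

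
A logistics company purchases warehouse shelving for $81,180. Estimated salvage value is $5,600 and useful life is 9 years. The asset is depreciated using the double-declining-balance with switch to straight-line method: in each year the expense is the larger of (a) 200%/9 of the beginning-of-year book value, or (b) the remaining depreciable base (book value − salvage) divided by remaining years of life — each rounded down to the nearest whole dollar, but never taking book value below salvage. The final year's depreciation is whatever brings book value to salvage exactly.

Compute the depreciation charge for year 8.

$4,124

Depreciable base = $81,180 − $5,600 = $75,580.
Year 1: DB = ⌊$81,180 × 200%/9⌋ = $18,040; SL = ⌊$75,580/9⌋ = $8,397 → take DB $18,040. Book value $63,140.
Year 2: DB = ⌊$63,140 × 200%/9⌋ = $14,031; SL = ⌊$57,540/8⌋ = $7,192 → take DB $14,031. Book value $49,109.
Year 3: DB = ⌊$49,109 × 200%/9⌋ = $10,913; SL = ⌊$43,509/7⌋ = $6,215 → take DB $10,913. Book value $38,196.
Year 4: DB = ⌊$38,196 × 200%/9⌋ = $8,488; SL = ⌊$32,596/6⌋ = $5,432 → take DB $8,488. Book value $29,708.
Year 5: DB = ⌊$29,708 × 200%/9⌋ = $6,601; SL = ⌊$24,108/5⌋ = $4,821 → take DB $6,601. Book value $23,107.
Year 6: DB = ⌊$23,107 × 200%/9⌋ = $5,134; SL = ⌊$17,507/4⌋ = $4,376 → take DB $5,134. Book value $17,973.
Year 7: DB = ⌊$17,973 × 200%/9⌋ = $3,994; SL = ⌊$12,373/3⌋ = $4,124 → take SL $4,124. Book value $13,849.
Year 8: DB = ⌊$13,849 × 200%/9⌋ = $3,077; SL = ⌊$8,249/2⌋ = $4,124 → take SL $4,124. Book value $9,725.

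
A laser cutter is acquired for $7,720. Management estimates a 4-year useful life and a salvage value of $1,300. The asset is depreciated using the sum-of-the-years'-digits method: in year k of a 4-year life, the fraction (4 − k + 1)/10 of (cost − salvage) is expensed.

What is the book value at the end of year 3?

$1,942

Depreciable base = $7,720 − $1,300 = $6,420.
Sum of the years' digits = 4+3+2+1 = 10.
Year 1: $6,420 × 4/10 = $2,568. Book value $5,152.
Year 2: $6,420 × 3/10 = $1,926. Book value $3,226.
Year 3: $6,420 × 2/10 = $1,284. Book value $1,942.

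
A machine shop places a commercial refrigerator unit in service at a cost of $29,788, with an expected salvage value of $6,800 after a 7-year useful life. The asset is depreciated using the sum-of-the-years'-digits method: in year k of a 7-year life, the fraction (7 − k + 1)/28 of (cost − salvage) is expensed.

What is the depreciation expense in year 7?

Depreciable base = $29,788 − $6,800 = $22,988.
Sum of the years' digits = 7+6+5+4+3+2+1 = 28.
Year 1: $22,988 × 7/28 = $5,747. Book value $24,041.
Year 2: $22,988 × 6/28 = $4,926. Book value $19,115.
Year 3: $22,988 × 5/28 = $4,105. Book value $15,010.
Year 4: $22,988 × 4/28 = $3,284. Book value $11,726.
Year 5: $22,988 × 3/28 = $2,463. Book value $9,263.
Year 6: $22,988 × 2/28 = $1,642. Book value $7,621.
Year 7: $22,988 × 1/28 = $821. Book value $6,800.

$821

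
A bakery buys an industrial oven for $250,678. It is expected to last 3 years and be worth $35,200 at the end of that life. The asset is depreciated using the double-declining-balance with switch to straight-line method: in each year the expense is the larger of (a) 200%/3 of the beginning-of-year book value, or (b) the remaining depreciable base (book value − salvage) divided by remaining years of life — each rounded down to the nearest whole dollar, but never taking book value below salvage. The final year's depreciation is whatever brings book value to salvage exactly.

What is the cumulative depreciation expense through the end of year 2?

Depreciable base = $250,678 − $35,200 = $215,478.
Year 1: DB = ⌊$250,678 × 200%/3⌋ = $167,118; SL = ⌊$215,478/3⌋ = $71,826 → take DB $167,118. Book value $83,560.
Year 2: DB = ⌊$83,560 × 200%/3⌋ = $55,706; SL = ⌊$48,360/2⌋ = $24,180 → take DB $55,706, capped at $48,360. Book value $35,200.
Accumulated through year 2 = $250,678 − $35,200 = $215,478.

$215,478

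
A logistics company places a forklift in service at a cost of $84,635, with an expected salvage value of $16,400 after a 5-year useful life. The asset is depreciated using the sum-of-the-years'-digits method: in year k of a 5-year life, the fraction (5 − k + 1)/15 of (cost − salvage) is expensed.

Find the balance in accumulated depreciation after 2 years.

Depreciable base = $84,635 − $16,400 = $68,235.
Sum of the years' digits = 5+4+3+2+1 = 15.
Year 1: $68,235 × 5/15 = $22,745. Book value $61,890.
Year 2: $68,235 × 4/15 = $18,196. Book value $43,694.
Accumulated through year 2 = $84,635 − $43,694 = $40,941.

$40,941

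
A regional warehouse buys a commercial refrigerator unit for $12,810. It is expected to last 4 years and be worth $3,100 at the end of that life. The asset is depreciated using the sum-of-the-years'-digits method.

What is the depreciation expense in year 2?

Depreciable base = $12,810 − $3,100 = $9,710.
Sum of the years' digits = 4+3+2+1 = 10.
Year 1: $9,710 × 4/10 = $3,884. Book value $8,926.
Year 2: $9,710 × 3/10 = $2,913. Book value $6,013.

$2,913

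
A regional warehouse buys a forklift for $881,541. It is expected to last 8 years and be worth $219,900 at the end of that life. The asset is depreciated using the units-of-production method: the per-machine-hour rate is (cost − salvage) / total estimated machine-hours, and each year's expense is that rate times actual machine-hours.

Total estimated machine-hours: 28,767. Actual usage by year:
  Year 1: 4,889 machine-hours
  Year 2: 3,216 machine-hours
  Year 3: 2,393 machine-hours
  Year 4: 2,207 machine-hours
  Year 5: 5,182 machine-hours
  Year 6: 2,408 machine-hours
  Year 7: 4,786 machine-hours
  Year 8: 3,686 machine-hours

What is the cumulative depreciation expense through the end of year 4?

Depreciable base = $881,541 − $219,900 = $661,641.
Rate = $661,641 / 28,767 machine-hours = $23 per machine-hour.
Year 1: 4,889 × $23 = $112,447. Book value $769,094.
Year 2: 3,216 × $23 = $73,968. Book value $695,126.
Year 3: 2,393 × $23 = $55,039. Book value $640,087.
Year 4: 2,207 × $23 = $50,761. Book value $589,326.
Accumulated through year 4 = $881,541 − $589,326 = $292,215.

$292,215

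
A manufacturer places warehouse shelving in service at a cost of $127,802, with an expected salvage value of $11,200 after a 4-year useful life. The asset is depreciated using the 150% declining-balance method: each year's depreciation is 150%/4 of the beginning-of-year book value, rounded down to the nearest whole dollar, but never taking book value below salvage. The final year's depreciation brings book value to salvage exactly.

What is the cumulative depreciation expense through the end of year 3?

$96,599

Depreciable base = $127,802 − $11,200 = $116,602.
Year 1: ⌊$127,802 × 150%/4⌋ = $47,925. Book value $79,877.
Year 2: ⌊$79,877 × 150%/4⌋ = $29,953. Book value $49,924.
Year 3: ⌊$49,924 × 150%/4⌋ = $18,721. Book value $31,203.
Accumulated through year 3 = $127,802 − $31,203 = $96,599.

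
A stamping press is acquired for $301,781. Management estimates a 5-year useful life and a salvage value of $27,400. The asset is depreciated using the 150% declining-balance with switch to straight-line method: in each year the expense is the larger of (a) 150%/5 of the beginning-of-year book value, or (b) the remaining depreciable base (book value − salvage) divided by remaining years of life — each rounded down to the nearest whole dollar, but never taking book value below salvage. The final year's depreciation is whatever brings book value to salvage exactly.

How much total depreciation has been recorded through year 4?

$236,325

Depreciable base = $301,781 − $27,400 = $274,381.
Year 1: DB = ⌊$301,781 × 150%/5⌋ = $90,534; SL = ⌊$274,381/5⌋ = $54,876 → take DB $90,534. Book value $211,247.
Year 2: DB = ⌊$211,247 × 150%/5⌋ = $63,374; SL = ⌊$183,847/4⌋ = $45,961 → take DB $63,374. Book value $147,873.
Year 3: DB = ⌊$147,873 × 150%/5⌋ = $44,361; SL = ⌊$120,473/3⌋ = $40,157 → take DB $44,361. Book value $103,512.
Year 4: DB = ⌊$103,512 × 150%/5⌋ = $31,053; SL = ⌊$76,112/2⌋ = $38,056 → take SL $38,056. Book value $65,456.
Accumulated through year 4 = $301,781 − $65,456 = $236,325.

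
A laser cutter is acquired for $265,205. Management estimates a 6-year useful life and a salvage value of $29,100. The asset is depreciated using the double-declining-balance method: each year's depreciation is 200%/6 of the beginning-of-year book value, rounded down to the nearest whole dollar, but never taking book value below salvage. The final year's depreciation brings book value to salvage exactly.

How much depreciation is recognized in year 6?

Depreciable base = $265,205 − $29,100 = $236,105.
Year 1: ⌊$265,205 × 200%/6⌋ = $88,401. Book value $176,804.
Year 2: ⌊$176,804 × 200%/6⌋ = $58,934. Book value $117,870.
Year 3: ⌊$117,870 × 200%/6⌋ = $39,290. Book value $78,580.
Year 4: ⌊$78,580 × 200%/6⌋ = $26,193. Book value $52,387.
Year 5: ⌊$52,387 × 200%/6⌋ = $17,462. Book value $34,925.
Year 6 (final): $34,925 − $29,100 = $5,825. Book value $29,100.

$5,825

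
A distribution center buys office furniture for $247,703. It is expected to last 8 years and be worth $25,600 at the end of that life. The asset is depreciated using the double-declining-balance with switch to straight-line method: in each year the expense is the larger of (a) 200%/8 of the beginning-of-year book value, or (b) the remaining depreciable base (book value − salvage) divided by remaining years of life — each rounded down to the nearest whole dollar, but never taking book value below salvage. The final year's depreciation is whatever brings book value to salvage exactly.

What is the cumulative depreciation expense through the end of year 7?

$214,637

Depreciable base = $247,703 − $25,600 = $222,103.
Year 1: DB = ⌊$247,703 × 200%/8⌋ = $61,925; SL = ⌊$222,103/8⌋ = $27,762 → take DB $61,925. Book value $185,778.
Year 2: DB = ⌊$185,778 × 200%/8⌋ = $46,444; SL = ⌊$160,178/7⌋ = $22,882 → take DB $46,444. Book value $139,334.
Year 3: DB = ⌊$139,334 × 200%/8⌋ = $34,833; SL = ⌊$113,734/6⌋ = $18,955 → take DB $34,833. Book value $104,501.
Year 4: DB = ⌊$104,501 × 200%/8⌋ = $26,125; SL = ⌊$78,901/5⌋ = $15,780 → take DB $26,125. Book value $78,376.
Year 5: DB = ⌊$78,376 × 200%/8⌋ = $19,594; SL = ⌊$52,776/4⌋ = $13,194 → take DB $19,594. Book value $58,782.
Year 6: DB = ⌊$58,782 × 200%/8⌋ = $14,695; SL = ⌊$33,182/3⌋ = $11,060 → take DB $14,695. Book value $44,087.
Year 7: DB = ⌊$44,087 × 200%/8⌋ = $11,021; SL = ⌊$18,487/2⌋ = $9,243 → take DB $11,021. Book value $33,066.
Accumulated through year 7 = $247,703 − $33,066 = $214,637.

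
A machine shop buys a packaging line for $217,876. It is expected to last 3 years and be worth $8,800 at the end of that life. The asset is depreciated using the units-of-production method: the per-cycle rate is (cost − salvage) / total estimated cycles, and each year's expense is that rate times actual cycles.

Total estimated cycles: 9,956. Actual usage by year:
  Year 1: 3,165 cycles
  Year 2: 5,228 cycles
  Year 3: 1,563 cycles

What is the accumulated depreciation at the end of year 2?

$176,253

Depreciable base = $217,876 − $8,800 = $209,076.
Rate = $209,076 / 9,956 cycles = $21 per cycle.
Year 1: 3,165 × $21 = $66,465. Book value $151,411.
Year 2: 5,228 × $21 = $109,788. Book value $41,623.
Accumulated through year 2 = $217,876 − $41,623 = $176,253.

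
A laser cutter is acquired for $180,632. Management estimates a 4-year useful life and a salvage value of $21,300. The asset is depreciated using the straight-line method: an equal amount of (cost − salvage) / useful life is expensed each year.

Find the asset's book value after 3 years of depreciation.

Depreciable base = $180,632 − $21,300 = $159,332.
Annual expense = $159,332 / 4 = $39,833.
End of year 1: book value $140,799.
End of year 2: book value $100,966.
End of year 3: book value $61,133.

$61,133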